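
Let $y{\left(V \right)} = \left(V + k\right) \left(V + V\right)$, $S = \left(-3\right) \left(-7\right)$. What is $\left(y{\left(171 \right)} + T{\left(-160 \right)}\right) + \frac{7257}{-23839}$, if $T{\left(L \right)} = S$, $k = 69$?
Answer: $\frac{1957198482}{23839} \approx 82101.0$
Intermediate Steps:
$S = 21$
$T{\left(L \right)} = 21$
$y{\left(V \right)} = 2 V \left(69 + V\right)$ ($y{\left(V \right)} = \left(V + 69\right) \left(V + V\right) = \left(69 + V\right) 2 V = 2 V \left(69 + V\right)$)
$\left(y{\left(171 \right)} + T{\left(-160 \right)}\right) + \frac{7257}{-23839} = \left(2 \cdot 171 \left(69 + 171\right) + 21\right) + \frac{7257}{-23839} = \left(2 \cdot 171 \cdot 240 + 21\right) + 7257 \left(- \frac{1}{23839}\right) = \left(82080 + 21\right) - \frac{7257}{23839} = 82101 - \frac{7257}{23839} = \frac{1957198482}{23839}$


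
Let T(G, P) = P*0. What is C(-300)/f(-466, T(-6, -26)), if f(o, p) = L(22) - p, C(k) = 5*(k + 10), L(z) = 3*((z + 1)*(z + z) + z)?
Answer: -725/1551 ≈ -0.46744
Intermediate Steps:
T(G, P) = 0
L(z) = 3*z + 6*z*(1 + z) (L(z) = 3*((1 + z)*(2*z) + z) = 3*(2*z*(1 + z) + z) = 3*(z + 2*z*(1 + z)) = 3*z + 6*z*(1 + z))
C(k) = 50 + 5*k (C(k) = 5*(10 + k) = 50 + 5*k)
f(o, p) = 3102 - p (f(o, p) = 3*22*(3 + 2*22) - p = 3*22*(3 + 44) - p = 3*22*47 - p = 3102 - p)
C(-300)/f(-466, T(-6, -26)) = (50 + 5*(-300))/(3102 - 1*0) = (50 - 1500)/(3102 + 0) = -1450/3102 = -1450*1/3102 = -725/1551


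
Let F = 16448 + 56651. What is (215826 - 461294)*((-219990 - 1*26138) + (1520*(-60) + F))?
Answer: 64859764172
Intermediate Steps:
F = 73099
(215826 - 461294)*((-219990 - 1*26138) + (1520*(-60) + F)) = (215826 - 461294)*((-219990 - 1*26138) + (1520*(-60) + 73099)) = -245468*((-219990 - 26138) + (-91200 + 73099)) = -245468*(-246128 - 18101) = -245468*(-264229) = 64859764172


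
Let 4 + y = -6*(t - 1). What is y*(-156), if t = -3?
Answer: -3120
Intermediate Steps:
y = 20 (y = -4 - 6*(-3 - 1) = -4 - 6*(-4) = -4 + 24 = 20)
y*(-156) = 20*(-156) = -3120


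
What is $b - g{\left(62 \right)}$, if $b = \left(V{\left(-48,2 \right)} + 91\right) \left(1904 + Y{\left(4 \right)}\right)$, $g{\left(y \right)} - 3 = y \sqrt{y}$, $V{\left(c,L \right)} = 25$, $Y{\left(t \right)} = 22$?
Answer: $223413 - 62 \sqrt{62} \approx 2.2292 \cdot 10^{5}$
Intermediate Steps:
$g{\left(y \right)} = 3 + y^{\frac{3}{2}}$ ($g{\left(y \right)} = 3 + y \sqrt{y} = 3 + y^{\frac{3}{2}}$)
$b = 223416$ ($b = \left(25 + 91\right) \left(1904 + 22\right) = 116 \cdot 1926 = 223416$)
$b - g{\left(62 \right)} = 223416 - \left(3 + 62^{\frac{3}{2}}\right) = 223416 - \left(3 + 62 \sqrt{62}\right) = 223413 - 62 \sqrt{62}$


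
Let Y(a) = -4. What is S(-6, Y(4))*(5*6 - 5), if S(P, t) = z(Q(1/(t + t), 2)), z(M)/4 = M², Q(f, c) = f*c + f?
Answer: 225/16 ≈ 14.063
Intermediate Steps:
Q(f, c) = f + c*f (Q(f, c) = c*f + f = f + c*f)
z(M) = 4*M²
S(P, t) = 9/t² (S(P, t) = 4*((1 + 2)/(t + t))² = 4*(3/(2*t))² = 4*(9/(4*t²)) = 9/t²)
S(-6, Y(4))*(5*6 - 5) = (9/(-4)²)*(5*6 - 5) = (9*(1/16))*(30 - 5) = (9/16)*25 = 225/16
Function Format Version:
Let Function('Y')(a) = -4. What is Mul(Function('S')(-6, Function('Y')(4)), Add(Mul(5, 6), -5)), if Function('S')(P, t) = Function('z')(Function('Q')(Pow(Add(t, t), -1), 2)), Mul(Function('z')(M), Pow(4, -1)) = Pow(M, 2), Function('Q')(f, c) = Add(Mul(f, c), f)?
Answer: Rational(225, 16) ≈ 14.063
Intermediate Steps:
Function('Q')(f, c) = Add(f, Mul(c, f)) (Function('Q')(f, c) = Add(Mul(c, f), f) = Add(f, Mul(c, f)))
Function('z')(M) = Mul(4, Pow(M, 2))
Function('S')(P, t) = Mul(9, Pow(t, -2)) (Function('S')(P, t) = Mul(4, Pow(Mul(Pow(Add(t, t), -1), Add(1, 2)), 2)) = Mul(4, Pow(Mul(Pow(Mul(2, t), -1), 3), 2)) = Mul(4, Pow(Mul(Mul(Rational(1, 2), Pow(t, -1)), 3), 2)) = Mul(4, Pow(Mul(Rational(3, 2), Pow(t, -1)), 2)) = Mul(4, Mul(Rational(9, 4), Pow(t, -2))) = Mul(9, Pow(t, -2)))
Mul(Function('S')(-6, Function('Y')(4)), Add(Mul(5, 6), -5)) = Mul(Mul(9, Pow(-4, -2)), Add(Mul(5, 6), -5)) = Mul(Mul(9, Rational(1, 16)), Add(30, -5)) = Mul(Rational(9, 16), 25) = Rational(225, 16)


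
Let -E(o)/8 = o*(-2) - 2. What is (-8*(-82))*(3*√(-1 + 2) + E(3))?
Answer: 43952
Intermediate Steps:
E(o) = 16 + 16*o (E(o) = -8*(o*(-2) - 2) = -8*(-2*o - 2) = -8*(-2 - 2*o) = 16 + 16*o)
(-8*(-82))*(3*√(-1 + 2) + E(3)) = (-8*(-82))*(3*√(-1 + 2) + (16 + 16*3)) = 656*(3*√1 + (16 + 48)) = 656*(3*1 + 64) = 656*(3 + 64) = 656*67 = 43952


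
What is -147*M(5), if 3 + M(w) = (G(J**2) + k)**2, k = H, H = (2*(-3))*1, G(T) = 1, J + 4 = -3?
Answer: -3234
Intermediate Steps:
J = -7 (J = -4 - 3 = -7)
H = -6 (H = -6*1 = -6)
k = -6
M(w) = 22 (M(w) = -3 + (1 - 6)**2 = -3 + (-5)**2 = -3 + 25 = 22)
-147*M(5) = -147*22 = -3234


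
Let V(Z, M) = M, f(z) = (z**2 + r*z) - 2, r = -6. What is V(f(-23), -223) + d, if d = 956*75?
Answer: 71477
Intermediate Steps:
d = 71700
f(z) = -2 + z**2 - 6*z (f(z) = (z**2 - 6*z) - 2 = -2 + z**2 - 6*z)
V(f(-23), -223) + d = -223 + 71700 = 71477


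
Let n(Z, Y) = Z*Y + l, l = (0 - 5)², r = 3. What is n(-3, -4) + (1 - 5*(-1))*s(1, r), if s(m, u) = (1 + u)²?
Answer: 133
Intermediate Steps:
l = 25 (l = (-5)² = 25)
n(Z, Y) = 25 + Y*Z (n(Z, Y) = Z*Y + 25 = Y*Z + 25 = 25 + Y*Z)
n(-3, -4) + (1 - 5*(-1))*s(1, r) = (25 - 4*(-3)) + (1 - 5*(-1))*(1 + 3)² = (25 + 12) + (1 + 5)*4² = 37 + 6*16 = 37 + 96 = 133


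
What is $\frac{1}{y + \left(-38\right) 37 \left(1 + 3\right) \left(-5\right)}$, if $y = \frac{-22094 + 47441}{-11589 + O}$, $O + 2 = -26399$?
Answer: $\frac{37990}{1068253453} \approx 3.5563 \cdot 10^{-5}$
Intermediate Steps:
$O = -26401$ ($O = -2 - 26399 = -26401$)
$y = - \frac{25347}{37990}$ ($y = \frac{-22094 + 47441}{-11589 - 26401} = \frac{25347}{-37990} = 25347 \left(- \frac{1}{37990}\right) = - \frac{25347}{37990} \approx -0.6672$)
$\frac{1}{y + \left(-38\right) 37 \left(1 + 3\right) \left(-5\right)} = \frac{1}{- \frac{25347}{37990} + \left(-38\right) 37 \left(1 + 3\right) \left(-5\right)} = \frac{1}{- \frac{25347}{37990} - 1406 \cdot 4 \left(-5\right)} = \frac{1}{- \frac{25347}{37990} - -28120} = \frac{1}{- \frac{25347}{37990} + 28120} = \frac{1}{\frac{1068253453}{37990}} = \frac{37990}{1068253453}$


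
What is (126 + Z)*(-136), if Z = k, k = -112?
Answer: -1904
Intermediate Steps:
Z = -112
(126 + Z)*(-136) = (126 - 112)*(-136) = 14*(-136) = -1904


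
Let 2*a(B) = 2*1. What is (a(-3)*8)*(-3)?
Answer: -24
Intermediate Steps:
a(B) = 1 (a(B) = (2*1)/2 = (½)*2 = 1)
(a(-3)*8)*(-3) = (1*8)*(-3) = 8*(-3) = -24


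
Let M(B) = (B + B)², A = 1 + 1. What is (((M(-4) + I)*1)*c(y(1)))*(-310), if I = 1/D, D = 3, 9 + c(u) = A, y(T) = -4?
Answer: 418810/3 ≈ 1.3960e+5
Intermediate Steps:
A = 2
c(u) = -7 (c(u) = -9 + 2 = -7)
M(B) = 4*B² (M(B) = (2*B)² = 4*B²)
I = ⅓ (I = 1/3 = ⅓ ≈ 0.33333)
(((M(-4) + I)*1)*c(y(1)))*(-310) = (((4*(-4)² + ⅓)*1)*(-7))*(-310) = (((4*16 + ⅓)*1)*(-7))*(-310) = (((64 + ⅓)*1)*(-7))*(-310) = (((193/3)*1)*(-7))*(-310) = ((193/3)*(-7))*(-310) = -1351/3*(-310) = 418810/3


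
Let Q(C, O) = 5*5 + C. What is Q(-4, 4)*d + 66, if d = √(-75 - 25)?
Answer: 66 + 210*I ≈ 66.0 + 210.0*I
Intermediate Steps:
Q(C, O) = 25 + C
d = 10*I (d = √(-100) = 10*I ≈ 10.0*I)
Q(-4, 4)*d + 66 = (25 - 4)*(10*I) + 66 = 21*(10*I) + 66 = 210*I + 66 = 66 + 210*I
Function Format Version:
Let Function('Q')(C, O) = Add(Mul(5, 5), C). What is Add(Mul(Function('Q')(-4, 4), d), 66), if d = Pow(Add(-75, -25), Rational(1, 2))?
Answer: Add(66, Mul(210, I)) ≈ Add(66.000, Mul(210.00, I))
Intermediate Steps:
Function('Q')(C, O) = Add(25, C)
d = Mul(10, I) (d = Pow(-100, Rational(1, 2)) = Mul(10, I) ≈ Mul(10.000, I))
Add(Mul(Function('Q')(-4, 4), d), 66) = Add(Mul(Add(25, -4), Mul(10, I)), 66) = Add(Mul(21, Mul(10, I)), 66) = Add(Mul(210, I), 66) = Add(66, Mul(210, I))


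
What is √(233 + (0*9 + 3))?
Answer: 2*√59 ≈ 15.362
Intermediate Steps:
√(233 + (0*9 + 3)) = √(233 + (0 + 3)) = √(233 + 3) = √236 = 2*√59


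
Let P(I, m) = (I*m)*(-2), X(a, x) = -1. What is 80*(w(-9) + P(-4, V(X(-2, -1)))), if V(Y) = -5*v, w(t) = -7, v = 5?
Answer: -16560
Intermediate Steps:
V(Y) = -25 (V(Y) = -5*5 = -25)
P(I, m) = -2*I*m
80*(w(-9) + P(-4, V(X(-2, -1)))) = 80*(-7 - 2*(-4)*(-25)) = 80*(-7 - 200) = 80*(-207) = -16560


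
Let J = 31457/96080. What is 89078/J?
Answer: 8558614240/31457 ≈ 2.7207e+5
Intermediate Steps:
J = 31457/96080 (J = 31457*(1/96080) = 31457/96080 ≈ 0.32740)
89078/J = 89078/(31457/96080) = 89078*(96080/31457) = 8558614240/31457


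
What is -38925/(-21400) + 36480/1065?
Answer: 2192339/60776 ≈ 36.072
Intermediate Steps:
-38925/(-21400) + 36480/1065 = -38925*(-1/21400) + 36480*(1/1065) = 1557/856 + 2432/71 = 2192339/60776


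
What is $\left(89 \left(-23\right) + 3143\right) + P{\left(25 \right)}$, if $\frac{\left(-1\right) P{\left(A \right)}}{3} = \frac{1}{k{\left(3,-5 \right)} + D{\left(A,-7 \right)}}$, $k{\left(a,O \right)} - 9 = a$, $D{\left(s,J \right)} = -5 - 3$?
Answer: $\frac{4381}{4} \approx 1095.3$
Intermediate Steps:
$D{\left(s,J \right)} = -8$ ($D{\left(s,J \right)} = -5 - 3 = -8$)
$k{\left(a,O \right)} = 9 + a$
$P{\left(A \right)} = - \frac{3}{4}$ ($P{\left(A \right)} = - \frac{3}{\left(9 + 3\right) - 8} = - \frac{3}{12 - 8} = - \frac{3}{4}$)
$\left(89 \left(-23\right) + 3143\right) + P{\left(25 \right)} = \left(89 \left(-23\right) + 3143\right) - \frac{3}{4} = \left(-2047 + 3143\right) - \frac{3}{4} = 1096 - \frac{3}{4} = \frac{4381}{4}$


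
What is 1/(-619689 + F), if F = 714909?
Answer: 1/95220 ≈ 1.0502e-5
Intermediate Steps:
1/(-619689 + F) = 1/(-619689 + 714909) = 1/95220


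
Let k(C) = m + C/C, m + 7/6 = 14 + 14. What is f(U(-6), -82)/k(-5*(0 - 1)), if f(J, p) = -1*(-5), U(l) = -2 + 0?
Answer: 30/167 ≈ 0.17964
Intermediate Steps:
U(l) = -2
m = 161/6 (m = -7/6 + (14 + 14) = -7/6 + 28 = 161/6 ≈ 26.833)
f(J, p) = 5
k(C) = 167/6 (k(C) = 161/6 + C/C = 161/6 + 1 = 167/6)
f(U(-6), -82)/k(-5*(0 - 1)) = 5/(167/6) = 5*(6/167) = 30/167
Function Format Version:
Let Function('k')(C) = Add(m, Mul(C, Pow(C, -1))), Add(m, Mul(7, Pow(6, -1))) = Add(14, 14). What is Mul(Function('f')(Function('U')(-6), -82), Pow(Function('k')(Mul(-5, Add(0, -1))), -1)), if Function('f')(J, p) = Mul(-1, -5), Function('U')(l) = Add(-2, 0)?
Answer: Rational(30, 167) ≈ 0.17964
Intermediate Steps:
Function('U')(l) = -2
m = Rational(161, 6) (m = Add(Rational(-7, 6), Add(14, 14)) = Add(Rational(-7, 6), 28) = Rational(161, 6) ≈ 26.833)
Function('f')(J, p) = 5
Function('k')(C) = Rational(167, 6) (Function('k')(C) = Add(Rational(161, 6), Mul(C, Pow(C, -1))) = Add(Rational(161, 6), 1) = Rational(167, 6))
Mul(Function('f')(Function('U')(-6), -82), Pow(Function('k')(Mul(-5, Add(0, -1))), -1)) = Mul(5, Pow(Rational(167, 6), -1)) = Mul(5, Rational(6, 167)) = Rational(30, 167)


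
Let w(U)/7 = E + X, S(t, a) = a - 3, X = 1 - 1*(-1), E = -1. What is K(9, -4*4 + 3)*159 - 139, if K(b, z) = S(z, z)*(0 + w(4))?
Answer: -17947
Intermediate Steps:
X = 2 (X = 1 + 1 = 2)
S(t, a) = -3 + a
w(U) = 7 (w(U) = 7*(-1 + 2) = 7*1 = 7)
K(b, z) = -21 + 7*z (K(b, z) = (-3 + z)*(0 + 7) = (-3 + z)*7 = -21 + 7*z)
K(9, -4*4 + 3)*159 - 139 = (-21 + 7*(-4*4 + 3))*159 - 139 = (-21 + 7*(-16 + 3))*159 - 139 = (-21 + 7*(-13))*159 - 139 = (-21 - 91)*159 - 139 = -112*159 - 139 = -17808 - 139 = -17947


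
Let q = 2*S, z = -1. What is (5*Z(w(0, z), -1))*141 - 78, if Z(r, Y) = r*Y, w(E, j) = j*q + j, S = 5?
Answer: 7677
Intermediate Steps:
q = 10 (q = 2*5 = 10)
w(E, j) = 11*j (w(E, j) = j*10 + j = 10*j + j = 11*j)
Z(r, Y) = Y*r
(5*Z(w(0, z), -1))*141 - 78 = (5*(-11*(-1)))*141 - 78 = (5*(-1*(-11)))*141 - 78 = (5*11)*141 - 78 = 55*141 - 78 = 7755 - 78 = 7677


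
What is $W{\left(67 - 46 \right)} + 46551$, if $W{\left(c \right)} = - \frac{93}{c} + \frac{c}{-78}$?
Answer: $\frac{8471427}{182} \approx 46546.0$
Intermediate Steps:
$W{\left(c \right)} = - \frac{93}{c} - \frac{c}{78}$ ($W{\left(c \right)} = - \frac{93}{c} + c \left(- \frac{1}{78}\right) = - \frac{93}{c} - \frac{c}{78}$)
$W{\left(67 - 46 \right)} + 46551 = \left(- \frac{93}{67 - 46} - \frac{67 - 46}{78}\right) + 46551 = \left(- \frac{93}{21} - \frac{7}{26}\right) + 46551 = \left(\left(-93\right) \frac{1}{21} - \frac{7}{26}\right) + 46551 = \left(- \frac{31}{7} - \frac{7}{26}\right) + 46551 = - \frac{855}{182} + 46551 = \frac{8471427}{182}$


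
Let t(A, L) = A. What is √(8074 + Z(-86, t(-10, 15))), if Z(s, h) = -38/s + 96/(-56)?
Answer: 19*√2026031/301 ≈ 89.848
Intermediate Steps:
Z(s, h) = -12/7 - 38/s (Z(s, h) = -38/s + 96*(-1/56) = -38/s - 12/7 = -12/7 - 38/s)
√(8074 + Z(-86, t(-10, 15))) = √(8074 + (-12/7 - 38/(-86))) = √(8074 + (-12/7 - 38*(-1/86))) = √(8074 + (-12/7 + 19/43)) = √(8074 - 383/301) = √(2429891/301) = 19*√2026031/301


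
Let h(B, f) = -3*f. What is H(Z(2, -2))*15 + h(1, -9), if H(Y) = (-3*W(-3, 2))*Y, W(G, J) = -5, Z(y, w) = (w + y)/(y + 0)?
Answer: 27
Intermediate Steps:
Z(y, w) = (w + y)/y
H(Y) = 15*Y (H(Y) = (-3*(-5))*Y = 15*Y)
H(Z(2, -2))*15 + h(1, -9) = (15*((-2 + 2)/2))*15 - 3*(-9) = (15*((1/2)*0))*15 + 27 = (15*0)*15 + 27 = 0*15 + 27 = 0 + 27 = 27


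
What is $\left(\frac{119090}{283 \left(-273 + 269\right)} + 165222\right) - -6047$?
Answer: $\frac{96878709}{566} \approx 1.7116 \cdot 10^{5}$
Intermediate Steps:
$\left(\frac{119090}{283 \left(-273 + 269\right)} + 165222\right) - -6047 = \left(\frac{119090}{283 \left(-4\right)} + 165222\right) + \left(-37 + 6084\right) = \left(\frac{119090}{-1132} + 165222\right) + 6047 = \left(119090 \left(- \frac{1}{1132}\right) + 165222\right) + 6047 = \left(- \frac{59545}{566} + 165222\right) + 6047 = \frac{93456107}{566} + 6047 = \frac{96878709}{566}$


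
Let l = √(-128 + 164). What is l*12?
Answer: 72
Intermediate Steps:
l = 6 (l = √36 = 6)
l*12 = 6*12 = 72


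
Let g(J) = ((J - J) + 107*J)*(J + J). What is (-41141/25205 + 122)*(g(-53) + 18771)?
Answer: 1880686291493/25205 ≈ 7.4616e+7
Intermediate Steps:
g(J) = 214*J² (g(J) = (0 + 107*J)*(2*J) = (107*J)*(2*J) = 214*J²)
(-41141/25205 + 122)*(g(-53) + 18771) = (-41141/25205 + 122)*(214*(-53)² + 18771) = (-41141*1/25205 + 122)*(214*2809 + 18771) = (-41141/25205 + 122)*(601126 + 18771) = (3033869/25205)*619897 = 1880686291493/25205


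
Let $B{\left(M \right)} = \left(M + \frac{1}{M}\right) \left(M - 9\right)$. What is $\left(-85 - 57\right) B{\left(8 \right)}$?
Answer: $\frac{4615}{4} \approx 1153.8$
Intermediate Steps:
$B{\left(M \right)} = \left(-9 + M\right) \left(M + \frac{1}{M}\right)$ ($B{\left(M \right)} = \left(M + \frac{1}{M}\right) \left(-9 + M\right) = \left(-9 + M\right) \left(M + \frac{1}{M}\right)$)
$\left(-85 - 57\right) B{\left(8 \right)} = \left(-85 - 57\right) \left(1 + 8^{2} - 72 - \frac{9}{8}\right) = - 142 \left(1 + 64 - 72 - \frac{9}{8}\right) = \left(-142\right) \left(- \frac{65}{8}\right) = \frac{4615}{4}$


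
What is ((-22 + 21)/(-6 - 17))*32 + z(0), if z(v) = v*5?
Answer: 32/23 ≈ 1.3913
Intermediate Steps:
z(v) = 5*v
((-22 + 21)/(-6 - 17))*32 + z(0) = ((-22 + 21)/(-6 - 17))*32 + 5*0 = -1/(-23)*32 + 0 = -1*(-1/23)*32 + 0 = (1/23)*32 + 0 = 32/23 + 0 = 32/23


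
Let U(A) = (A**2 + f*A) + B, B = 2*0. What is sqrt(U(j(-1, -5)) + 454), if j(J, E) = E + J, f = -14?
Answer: sqrt(574) ≈ 23.958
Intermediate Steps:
B = 0
U(A) = A**2 - 14*A (U(A) = (A**2 - 14*A) + 0 = A**2 - 14*A)
sqrt(U(j(-1, -5)) + 454) = sqrt((-5 - 1)*(-14 + (-5 - 1)) + 454) = sqrt(-6*(-14 - 6) + 454) = sqrt(-6*(-20) + 454) = sqrt(120 + 454) = sqrt(574)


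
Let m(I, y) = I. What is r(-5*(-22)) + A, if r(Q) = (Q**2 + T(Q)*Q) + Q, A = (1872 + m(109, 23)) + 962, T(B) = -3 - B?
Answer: 2723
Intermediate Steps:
A = 2943 (A = (1872 + 109) + 962 = 1981 + 962 = 2943)
r(Q) = Q + Q**2 + Q*(-3 - Q) (r(Q) = (Q**2 + (-3 - Q)*Q) + Q = (Q**2 + Q*(-3 - Q)) + Q = Q + Q**2 + Q*(-3 - Q))
r(-5*(-22)) + A = -(-10)*(-22) + 2943 = -2*110 + 2943 = -220 + 2943 = 2723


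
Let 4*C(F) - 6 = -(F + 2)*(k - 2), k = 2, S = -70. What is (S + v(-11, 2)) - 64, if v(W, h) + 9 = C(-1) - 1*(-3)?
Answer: -277/2 ≈ -138.50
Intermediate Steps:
C(F) = 3/2 (C(F) = 3/2 + (-(F + 2)*(2 - 2))/4 = 3/2 + (-(2 + F)*0)/4 = 3/2 + (-1*0)/4 = 3/2 + (¼)*0 = 3/2 + 0 = 3/2)
v(W, h) = -9/2 (v(W, h) = -9 + (3/2 - 1*(-3)) = -9 + (3/2 + 3) = -9 + 9/2 = -9/2)
(S + v(-11, 2)) - 64 = (-70 - 9/2) - 64 = -149/2 - 64 = -277/2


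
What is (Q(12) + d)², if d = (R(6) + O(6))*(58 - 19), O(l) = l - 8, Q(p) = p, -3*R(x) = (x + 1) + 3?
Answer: 38416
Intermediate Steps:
R(x) = -4/3 - x/3 (R(x) = -((x + 1) + 3)/3 = -((1 + x) + 3)/3 = -(4 + x)/3 = -4/3 - x/3)
O(l) = -8 + l
d = -208 (d = ((-4/3 - ⅓*6) + (-8 + 6))*(58 - 19) = ((-4/3 - 2) - 2)*39 = (-10/3 - 2)*39 = -16/3*39 = -208)
(Q(12) + d)² = (12 - 208)² = (-196)² = 38416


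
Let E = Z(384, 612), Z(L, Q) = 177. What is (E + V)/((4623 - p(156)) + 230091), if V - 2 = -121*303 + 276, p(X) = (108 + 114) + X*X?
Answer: -9052/52539 ≈ -0.17229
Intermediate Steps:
p(X) = 222 + X²
E = 177
V = -36385 (V = 2 + (-121*303 + 276) = 2 + (-36663 + 276) = 2 - 36387 = -36385)
(E + V)/((4623 - p(156)) + 230091) = (177 - 36385)/((4623 - (222 + 156²)) + 230091) = -36208/((4623 - (222 + 24336)) + 230091) = -36208/((4623 - 1*24558) + 230091) = -36208/((4623 - 24558) + 230091) = -36208/(-19935 + 230091) = -36208/210156 = -36208*1/210156 = -9052/52539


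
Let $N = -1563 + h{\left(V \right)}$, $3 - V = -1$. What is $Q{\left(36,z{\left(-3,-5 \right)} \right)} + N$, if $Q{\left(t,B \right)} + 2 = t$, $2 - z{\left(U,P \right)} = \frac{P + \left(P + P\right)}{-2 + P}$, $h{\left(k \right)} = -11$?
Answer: $-1540$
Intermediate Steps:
$V = 4$ ($V = 3 - -1 = 3 + 1 = 4$)
$N = -1574$ ($N = -1563 - 11 = -1574$)
$z{\left(U,P \right)} = 2 - \frac{3 P}{-2 + P}$ ($z{\left(U,P \right)} = 2 - \frac{P + \left(P + P\right)}{-2 + P} = 2 - \frac{P + 2 P}{-2 + P} = 2 - \frac{3 P}{-2 + P}$)
$Q{\left(t,B \right)} = -2 + t$
$Q{\left(36,z{\left(-3,-5 \right)} \right)} + N = \left(-2 + 36\right) - 1574 = 34 - 1574 = -1540$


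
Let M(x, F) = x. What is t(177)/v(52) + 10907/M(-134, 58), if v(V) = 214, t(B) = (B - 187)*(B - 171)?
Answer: -1171069/14338 ≈ -81.676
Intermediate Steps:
t(B) = (-187 + B)*(-171 + B)
t(177)/v(52) + 10907/M(-134, 58) = (31977 + 177**2 - 358*177)/214 + 10907/(-134) = (31977 + 31329 - 63366)*(1/214) + 10907*(-1/134) = -60*1/214 - 10907/134 = -30/107 - 10907/134 = -1171069/14338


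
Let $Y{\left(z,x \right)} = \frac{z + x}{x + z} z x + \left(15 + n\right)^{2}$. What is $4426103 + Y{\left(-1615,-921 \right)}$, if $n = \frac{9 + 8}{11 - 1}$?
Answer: $\frac{591379689}{100} \approx 5.9138 \cdot 10^{6}$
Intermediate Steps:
$n = \frac{17}{10} \approx 1.7$
$Y{\left(z,x \right)} = \frac{27889}{100} + x z$ ($Y{\left(z,x \right)} = \frac{z + x}{x + z} z x + \left(15 + \frac{17}{10}\right)^{2} = \frac{x + z}{x + z} z x + \left(\frac{167}{10}\right)^{2} = 1 z x + \frac{27889}{100} = z x + \frac{27889}{100} = x z + \frac{27889}{100} = \frac{27889}{100} + x z$)
$4426103 + Y{\left(-1615,-921 \right)} = 4426103 + \left(\frac{27889}{100} - -1487415\right) = 4426103 + \left(\frac{27889}{100} + 1487415\right) = 4426103 + \frac{148769389}{100} = \frac{591379689}{100}$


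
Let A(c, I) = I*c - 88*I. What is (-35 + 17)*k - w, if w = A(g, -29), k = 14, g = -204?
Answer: -8720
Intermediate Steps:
A(c, I) = -88*I + I*c
w = 8468 (w = -29*(-88 - 204) = -29*(-292) = 8468)
(-35 + 17)*k - w = (-35 + 17)*14 - 1*8468 = -18*14 - 8468 = -252 - 8468 = -8720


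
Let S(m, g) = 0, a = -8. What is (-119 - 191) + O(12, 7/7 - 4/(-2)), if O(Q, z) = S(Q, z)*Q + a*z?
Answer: -334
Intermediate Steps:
O(Q, z) = -8*z (O(Q, z) = 0*Q - 8*z = 0 - 8*z = -8*z)
(-119 - 191) + O(12, 7/7 - 4/(-2)) = (-119 - 191) - 8*(7/7 - 4/(-2)) = -310 - 8*(7*(⅐) - 4*(-½)) = -310 - 8*(1 + 2) = -310 - 8*3 = -310 - 24 = -334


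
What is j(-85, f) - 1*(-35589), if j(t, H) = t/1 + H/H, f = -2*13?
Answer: 35505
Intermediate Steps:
f = -26
j(t, H) = 1 + t (j(t, H) = t*1 + 1 = t + 1 = 1 + t)
j(-85, f) - 1*(-35589) = (1 - 85) - 1*(-35589) = -84 + 35589 = 35505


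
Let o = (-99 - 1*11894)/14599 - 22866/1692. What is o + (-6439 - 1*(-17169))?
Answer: 44115511325/4116918 ≈ 10716.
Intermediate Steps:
o = -59018815/4116918 (o = (-99 - 11894)*(1/14599) - 22866*1/1692 = -11993*1/14599 - 3811/282 = -11993/14599 - 3811/282 = -59018815/4116918 ≈ -14.336)
o + (-6439 - 1*(-17169)) = -59018815/4116918 + (-6439 - 1*(-17169)) = -59018815/4116918 + (-6439 + 17169) = -59018815/4116918 + 10730 = 44115511325/4116918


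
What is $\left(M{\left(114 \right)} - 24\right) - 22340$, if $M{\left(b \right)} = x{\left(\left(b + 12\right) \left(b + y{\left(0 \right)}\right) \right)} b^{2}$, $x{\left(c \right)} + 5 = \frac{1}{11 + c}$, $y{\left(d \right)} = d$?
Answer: $- \frac{1255557004}{14375} \approx -87343.0$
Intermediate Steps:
$x{\left(c \right)} = -5 + \frac{1}{11 + c}$
$M{\left(b \right)} = \frac{b^{2} \left(-54 - 5 b \left(12 + b\right)\right)}{11 + b \left(12 + b\right)}$ ($M{\left(b \right)} = \frac{-54 - 5 \left(b + 12\right) \left(b + 0\right)}{11 + \left(b + 12\right) \left(b + 0\right)} b^{2} = \frac{-54 - 5 \left(12 + b\right) b}{11 + \left(12 + b\right) b} b^{2} = \frac{-54 - 5 b \left(12 + b\right)}{11 + b \left(12 + b\right)} b^{2} = \frac{b^{2} \left(-54 - 5 b \left(12 + b\right)\right)}{11 + b \left(12 + b\right)}$)
$\left(M{\left(114 \right)} - 24\right) - 22340 = \left(\frac{114^{2} \left(-54 - 6840 - 5 \cdot 114^{2}\right)}{11 + 114^{2} + 12 \cdot 114} - 24\right) - 22340 = \left(\frac{12996 \left(-54 - 6840 - 64980\right)}{11 + 12996 + 1368} + \left(-14352 + 14328\right)\right) - 22340 = \left(\frac{12996 \left(-54 - 6840 - 64980\right)}{14375} - 24\right) - 22340 = \left(12996 \cdot \frac{1}{14375} \left(-71874\right) - 24\right) - 22340 = \left(- \frac{934074504}{14375} - 24\right) - 22340 = - \frac{934419504}{14375} - 22340 = - \frac{1255557004}{14375}$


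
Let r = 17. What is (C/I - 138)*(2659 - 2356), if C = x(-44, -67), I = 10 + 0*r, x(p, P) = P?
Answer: -438441/10 ≈ -43844.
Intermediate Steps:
I = 10 (I = 10 + 0*17 = 10 + 0 = 10)
C = -67
(C/I - 138)*(2659 - 2356) = (-67/10 - 138)*(2659 - 2356) = (-67*⅒ - 138)*303 = (-67/10 - 138)*303 = -1447/10*303 = -438441/10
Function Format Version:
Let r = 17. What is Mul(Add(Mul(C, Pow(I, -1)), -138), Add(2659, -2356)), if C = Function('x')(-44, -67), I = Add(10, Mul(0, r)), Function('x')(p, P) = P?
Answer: Rational(-438441, 10) ≈ -43844.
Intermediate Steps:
I = 10 (I = Add(10, Mul(0, 17)) = Add(10, 0) = 10)
C = -67
Mul(Add(Mul(C, Pow(I, -1)), -138), Add(2659, -2356)) = Mul(Add(Mul(-67, Pow(10, -1)), -138), Add(2659, -2356)) = Mul(Add(Mul(-67, Rational(1, 10)), -138), 303) = Mul(Add(Rational(-67, 10), -138), 303) = Mul(Rational(-1447, 10), 303) = Rational(-438441, 10)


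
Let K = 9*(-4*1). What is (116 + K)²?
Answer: 6400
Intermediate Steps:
K = -36 (K = 9*(-4) = -36)
(116 + K)² = (116 - 36)² = 80² = 6400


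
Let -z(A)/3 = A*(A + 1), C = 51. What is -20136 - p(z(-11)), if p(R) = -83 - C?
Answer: -20002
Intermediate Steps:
z(A) = -3*A*(1 + A) (z(A) = -3*A*(A + 1) = -3*A*(1 + A))
p(R) = -134 (p(R) = -83 - 1*51 = -83 - 51 = -134)
-20136 - p(z(-11)) = -20136 - 1*(-134) = -20136 + 134 = -20002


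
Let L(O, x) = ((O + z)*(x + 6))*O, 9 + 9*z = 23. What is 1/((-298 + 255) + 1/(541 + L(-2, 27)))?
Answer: -1711/73570 ≈ -0.023257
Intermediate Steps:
z = 14/9 (z = -1 + (⅑)*23 = -1 + 23/9 = 14/9 ≈ 1.5556)
L(O, x) = O*(6 + x)*(14/9 + O) (L(O, x) = ((O + 14/9)*(x + 6))*O = ((14/9 + O)*(6 + x))*O = ((6 + x)*(14/9 + O))*O = O*(6 + x)*(14/9 + O))
1/((-298 + 255) + 1/(541 + L(-2, 27))) = 1/((-298 + 255) + 1/(541 + (⅑)*(-2)*(84 + 14*27 + 54*(-2) + 9*(-2)*27))) = 1/(-43 + 1/(541 + (⅑)*(-2)*(84 + 378 - 108 - 486))) = 1/(-43 + 1/(541 + (⅑)*(-2)*(-132))) = 1/(-43 + 1/(541 + 88/3)) = 1/(-43 + 1/(1711/3)) = 1/(-43 + 3/1711) = 1/(-73570/1711) = -1711/73570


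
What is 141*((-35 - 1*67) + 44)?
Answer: -8178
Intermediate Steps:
141*((-35 - 1*67) + 44) = 141*((-35 - 67) + 44) = 141*(-102 + 44) = 141*(-58) = -8178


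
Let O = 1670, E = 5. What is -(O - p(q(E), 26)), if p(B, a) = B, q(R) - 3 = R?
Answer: -1662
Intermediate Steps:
q(R) = 3 + R
-(O - p(q(E), 26)) = -(1670 - (3 + 5)) = -(1670 - 1*8) = -(1670 - 8) = -1*1662 = -1662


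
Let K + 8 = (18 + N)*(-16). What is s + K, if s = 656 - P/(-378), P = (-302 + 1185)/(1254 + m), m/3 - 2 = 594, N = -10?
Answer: 597936403/1149876 ≈ 520.00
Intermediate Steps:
m = 1788 (m = 6 + 3*594 = 6 + 1782 = 1788)
K = -136 (K = -8 + (18 - 10)*(-16) = -8 + 8*(-16) = -8 - 128 = -136)
P = 883/3042 (P = (-302 + 1185)/(1254 + 1788) = 883/3042 ≈ 0.29027)
s = 754319539/1149876 (s = 656 - 883/(3042*(-378)) = 656 - 883*(-1)/(3042*378) = 656 - 1*(-883/1149876) = 656 + 883/1149876 = 754319539/1149876 ≈ 656.00)
s + K = 754319539/1149876 - 136 = 597936403/1149876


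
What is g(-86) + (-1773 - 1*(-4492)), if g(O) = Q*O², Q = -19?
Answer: -137805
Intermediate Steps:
g(O) = -19*O²
g(-86) + (-1773 - 1*(-4492)) = -19*(-86)² + (-1773 - 1*(-4492)) = -19*7396 + (-1773 + 4492) = -140524 + 2719 = -137805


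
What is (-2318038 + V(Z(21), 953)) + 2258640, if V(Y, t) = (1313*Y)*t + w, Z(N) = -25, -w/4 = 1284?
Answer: -31346759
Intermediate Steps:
w = -5136 (w = -4*1284 = -5136)
V(Y, t) = -5136 + 1313*Y*t (V(Y, t) = (1313*Y)*t - 5136 = 1313*Y*t - 5136 = -5136 + 1313*Y*t)
(-2318038 + V(Z(21), 953)) + 2258640 = (-2318038 + (-5136 + 1313*(-25)*953)) + 2258640 = (-2318038 + (-5136 - 31282225)) + 2258640 = (-2318038 - 31287361) + 2258640 = -33605399 + 2258640 = -31346759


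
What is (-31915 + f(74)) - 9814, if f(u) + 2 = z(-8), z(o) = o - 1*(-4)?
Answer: -41735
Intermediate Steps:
z(o) = 4 + o (z(o) = o + 4 = 4 + o)
f(u) = -6 (f(u) = -2 + (4 - 8) = -2 - 4 = -6)
(-31915 + f(74)) - 9814 = (-31915 - 6) - 9814 = -31921 - 9814 = -41735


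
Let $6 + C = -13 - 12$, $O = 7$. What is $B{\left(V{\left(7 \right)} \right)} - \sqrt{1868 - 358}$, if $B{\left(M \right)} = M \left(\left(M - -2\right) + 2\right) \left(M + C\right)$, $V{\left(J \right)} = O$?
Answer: $-1848 - \sqrt{1510} \approx -1886.9$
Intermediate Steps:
$V{\left(J \right)} = 7$
$C = -31$ ($C = -6 - 25 = -31$)
$B{\left(M \right)} = M \left(-31 + M\right) \left(4 + M\right)$ ($B{\left(M \right)} = M \left(\left(M - -2\right) + 2\right) \left(M - 31\right) = M \left(\left(M + 2\right) + 2\right) \left(-31 + M\right) = M \left(\left(2 + M\right) + 2\right) \left(-31 + M\right) = M \left(4 + M\right) \left(-31 + M\right) = M \left(-31 + M\right) \left(4 + M\right)$)
$B{\left(V{\left(7 \right)} \right)} - \sqrt{1868 - 358} = 7 \left(-124 + 7^{2} - 189\right) - \sqrt{1868 - 358} = 7 \left(-124 + 49 - 189\right) - \sqrt{1510} = 7 \left(-264\right) - \sqrt{1510} = -1848 - \sqrt{1510}$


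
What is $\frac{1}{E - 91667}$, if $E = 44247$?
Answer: $- \frac{1}{47420} \approx -2.1088 \cdot 10^{-5}$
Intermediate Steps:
$\frac{1}{E - 91667} = \frac{1}{44247 - 91667} = \frac{1}{-47420} = - \frac{1}{47420}$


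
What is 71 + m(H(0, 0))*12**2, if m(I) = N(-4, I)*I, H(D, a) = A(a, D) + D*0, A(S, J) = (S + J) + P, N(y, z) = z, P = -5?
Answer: 3671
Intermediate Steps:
A(S, J) = -5 + J + S (A(S, J) = (S + J) - 5 = (J + S) - 5 = -5 + J + S)
H(D, a) = -5 + D + a (H(D, a) = (-5 + D + a) + D*0 = (-5 + D + a) + 0 = -5 + D + a)
m(I) = I**2 (m(I) = I*I = I**2)
71 + m(H(0, 0))*12**2 = 71 + (-5 + 0 + 0)**2*12**2 = 71 + (-5)**2*144 = 71 + 25*144 = 71 + 3600 = 3671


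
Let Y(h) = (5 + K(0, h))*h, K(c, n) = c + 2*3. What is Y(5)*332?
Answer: 18260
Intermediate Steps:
K(c, n) = 6 + c (K(c, n) = c + 6 = 6 + c)
Y(h) = 11*h (Y(h) = (5 + (6 + 0))*h = (5 + 6)*h = 11*h)
Y(5)*332 = (11*5)*332 = 55*332 = 18260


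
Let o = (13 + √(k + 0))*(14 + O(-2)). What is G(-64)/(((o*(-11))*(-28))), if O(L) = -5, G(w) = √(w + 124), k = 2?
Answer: -√30/231462 + 13*√15/231462 ≈ 0.00019386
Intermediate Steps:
G(w) = √(124 + w)
o = 117 + 9*√2 (o = (13 + √(2 + 0))*(14 - 5) = (13 + √2)*9 = 117 + 9*√2 ≈ 129.73)
G(-64)/(((o*(-11))*(-28))) = √(124 - 64)/((((117 + 9*√2)*(-11))*(-28))) = √60/(((-1287 - 99*√2)*(-28))) = (2*√15)/(36036 + 2772*√2) = 2*√15/(36036 + 2772*√2)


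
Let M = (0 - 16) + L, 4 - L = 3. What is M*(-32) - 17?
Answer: 463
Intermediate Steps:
L = 1 (L = 4 - 1*3 = 4 - 3 = 1)
M = -15 (M = (0 - 16) + 1 = -16 + 1 = -15)
M*(-32) - 17 = -15*(-32) - 17 = 480 - 17 = 463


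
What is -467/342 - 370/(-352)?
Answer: -9461/30096 ≈ -0.31436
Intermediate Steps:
-467/342 - 370/(-352) = -467*1/342 - 370*(-1/352) = -467/342 + 185/176 = -9461/30096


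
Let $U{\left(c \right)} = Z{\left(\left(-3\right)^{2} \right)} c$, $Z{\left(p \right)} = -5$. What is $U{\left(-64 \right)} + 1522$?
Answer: $1842$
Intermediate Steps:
$U{\left(c \right)} = - 5 c$
$U{\left(-64 \right)} + 1522 = \left(-5\right) \left(-64\right) + 1522 = 320 + 1522 = 1842$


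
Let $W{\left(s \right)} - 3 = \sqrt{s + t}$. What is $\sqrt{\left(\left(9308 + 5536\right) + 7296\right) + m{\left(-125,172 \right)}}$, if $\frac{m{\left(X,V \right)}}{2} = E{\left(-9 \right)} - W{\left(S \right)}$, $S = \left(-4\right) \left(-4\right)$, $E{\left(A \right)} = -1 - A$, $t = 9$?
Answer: $6 \sqrt{615} \approx 148.8$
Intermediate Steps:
$S = 16$
$W{\left(s \right)} = 3 + \sqrt{9 + s}$ ($W{\left(s \right)} = 3 + \sqrt{s + 9} = 3 + \sqrt{9 + s}$)
$m{\left(X,V \right)} = 0$ ($m{\left(X,V \right)} = 2 \left(\left(-1 - -9\right) - \left(3 + \sqrt{9 + 16}\right)\right) = 2 \left(\left(-1 + 9\right) - \left(3 + \sqrt{25}\right)\right) = 2 \left(8 - \left(3 + 5\right)\right) = 2 \left(8 - 8\right) = 2 \cdot 0 = 0$)
$\sqrt{\left(\left(9308 + 5536\right) + 7296\right) + m{\left(-125,172 \right)}} = \sqrt{\left(\left(9308 + 5536\right) + 7296\right) + 0} = \sqrt{\left(14844 + 7296\right) + 0} = \sqrt{22140 + 0} = \sqrt{22140} = 6 \sqrt{615}$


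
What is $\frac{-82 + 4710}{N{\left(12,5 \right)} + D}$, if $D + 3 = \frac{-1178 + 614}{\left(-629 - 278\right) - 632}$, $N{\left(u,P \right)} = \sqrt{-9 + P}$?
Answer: $- \frac{3207495564}{2877877} - \frac{2435892264 i}{2877877} \approx -1114.5 - 846.42 i$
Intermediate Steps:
$D = - \frac{1351}{513}$ ($D = -3 + \frac{-1178 + 614}{\left(-629 - 278\right) - 632} = -3 - \frac{564}{\left(-629 - 278\right) - 632} = -3 - \frac{564}{-907 - 632} = -3 - \frac{564}{-1539} = -3 - - \frac{188}{513} = -3 + \frac{188}{513} = - \frac{1351}{513} \approx -2.6335$)
$\frac{-82 + 4710}{N{\left(12,5 \right)} + D} = \frac{-82 + 4710}{\sqrt{-9 + 5} - \frac{1351}{513}} = \frac{4628}{\sqrt{-4} - \frac{1351}{513}} = \frac{4628}{2 i - \frac{1351}{513}} = \frac{4628}{- \frac{1351}{513} + 2 i} = 4628 \frac{263169 \left(- \frac{1351}{513} - 2 i\right)}{2877877} = \frac{1217946132 \left(- \frac{1351}{513} - 2 i\right)}{2877877}$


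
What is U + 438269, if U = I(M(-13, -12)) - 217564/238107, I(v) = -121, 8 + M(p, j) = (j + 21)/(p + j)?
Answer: 104325888272/238107 ≈ 4.3815e+5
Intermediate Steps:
M(p, j) = -8 + (21 + j)/(j + p) (M(p, j) = -8 + (j + 21)/(p + j) = -8 + (21 + j)/(j + p))
U = -29028511/238107 (U = -121 - 217564/238107 = -29028511/238107 ≈ -121.91)
U + 438269 = -29028511/238107 + 438269 = 104325888272/238107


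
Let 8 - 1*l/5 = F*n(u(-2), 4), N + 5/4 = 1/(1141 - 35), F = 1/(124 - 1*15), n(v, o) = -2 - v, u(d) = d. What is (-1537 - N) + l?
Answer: -3308601/2212 ≈ -1495.8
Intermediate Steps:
F = 1/109 (F = 1/(124 - 15) = 1/109 ≈ 0.0091743)
N = -2763/2212 (N = -5/4 + 1/(1141 - 35) = -5/4 + 1/1106 = -2763/2212 ≈ -1.2491)
l = 40 (l = 40 - 5*(-2 - 1*(-2))/109 = 40 - 5*(-2 + 2)/109 = 40 - 5*0/109 = 40 - 5*0 = 40 + 0 = 40)
(-1537 - N) + l = (-1537 - 1*(-2763/2212)) + 40 = (-1537 + 2763/2212) + 40 = -3397081/2212 + 40 = -3308601/2212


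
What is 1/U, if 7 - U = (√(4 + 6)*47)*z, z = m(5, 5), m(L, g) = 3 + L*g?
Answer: -1/2474073 - 188*√10/2474073 ≈ -0.00024070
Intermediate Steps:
z = 28 (z = 3 + 5*5 = 3 + 25 = 28)
U = 7 - 1316*√10 (U = 7 - √(4 + 6)*47*28 = 7 - √10*47*28 = 7 - 47*√10*28 = 7 - 1316*√10 ≈ -4154.6)
1/U = 1/(7 - 1316*√10)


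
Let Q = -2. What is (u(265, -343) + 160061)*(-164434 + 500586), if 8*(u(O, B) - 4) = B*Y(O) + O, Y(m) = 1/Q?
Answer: 107649022347/2 ≈ 5.3825e+10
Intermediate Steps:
Y(m) = -½ (Y(m) = 1/(-2) = -½)
u(O, B) = 4 - B/16 + O/8 (u(O, B) = 4 + (B*(-½) + O)/8 = 4 + (-B/2 + O)/8 = 4 + (O - B/2)/8 = 4 + (-B/16 + O/8) = 4 - B/16 + O/8)
(u(265, -343) + 160061)*(-164434 + 500586) = ((4 - 1/16*(-343) + (⅛)*265) + 160061)*(-164434 + 500586) = ((4 + 343/16 + 265/8) + 160061)*336152 = (937/16 + 160061)*336152 = (2561913/16)*336152 = 107649022347/2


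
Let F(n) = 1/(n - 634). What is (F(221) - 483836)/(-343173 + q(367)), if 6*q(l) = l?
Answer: 1198945614/850231123 ≈ 1.4101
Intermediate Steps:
q(l) = l/6
F(n) = 1/(-634 + n)
(F(221) - 483836)/(-343173 + q(367)) = (1/(-634 + 221) - 483836)/(-343173 + (⅙)*367) = (1/(-413) - 483836)/(-343173 + 367/6) = (-1/413 - 483836)/(-2058671/6) = -199824269/413*(-6/2058671) = 1198945614/850231123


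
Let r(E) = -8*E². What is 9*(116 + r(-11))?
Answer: -7668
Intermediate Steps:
9*(116 + r(-11)) = 9*(116 - 8*(-11)²) = 9*(116 - 8*121) = 9*(116 - 968) = 9*(-852) = -7668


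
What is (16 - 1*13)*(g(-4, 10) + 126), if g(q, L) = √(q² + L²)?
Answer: 378 + 6*√29 ≈ 410.31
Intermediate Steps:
g(q, L) = √(L² + q²)
(16 - 1*13)*(g(-4, 10) + 126) = (16 - 1*13)*(√(10² + (-4)²) + 126) = (16 - 13)*(√(100 + 16) + 126) = 3*(√116 + 126) = 3*(2*√29 + 126) = 3*(126 + 2*√29) = 378 + 6*√29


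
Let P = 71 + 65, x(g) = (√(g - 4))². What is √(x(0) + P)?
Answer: 2*√33 ≈ 11.489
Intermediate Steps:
x(g) = -4 + g (x(g) = (√(-4 + g))² = -4 + g)
P = 136
√(x(0) + P) = √((-4 + 0) + 136) = √(-4 + 136) = √132 = 2*√33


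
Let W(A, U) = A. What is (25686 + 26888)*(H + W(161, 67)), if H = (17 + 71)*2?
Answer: 17717438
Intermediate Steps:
H = 176 (H = 88*2 = 176)
(25686 + 26888)*(H + W(161, 67)) = (25686 + 26888)*(176 + 161) = 52574*337 = 17717438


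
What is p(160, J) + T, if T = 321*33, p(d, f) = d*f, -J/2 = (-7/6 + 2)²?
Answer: 93337/9 ≈ 10371.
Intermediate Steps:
J = -25/18 (J = -2*(-7/6 + 2)² = -2*(⅚)² = -2*25/36 = -25/18 ≈ -1.3889)
T = 10593
p(160, J) + T = 160*(-25/18) + 10593 = -2000/9 + 10593 = 93337/9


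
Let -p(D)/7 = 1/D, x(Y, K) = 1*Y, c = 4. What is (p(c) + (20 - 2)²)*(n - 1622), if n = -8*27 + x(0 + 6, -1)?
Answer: -590362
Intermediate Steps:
x(Y, K) = Y
n = -210 (n = -8*27 + (0 + 6) = -216 + 6 = -210)
p(D) = -7/D
(p(c) + (20 - 2)²)*(n - 1622) = (-7/4 + (20 - 2)²)*(-210 - 1622) = (-7*¼ + 18²)*(-1832) = (-7/4 + 324)*(-1832) = (1289/4)*(-1832) = -590362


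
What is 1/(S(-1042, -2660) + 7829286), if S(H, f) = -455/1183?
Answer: 13/101780713 ≈ 1.2773e-7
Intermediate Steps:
S(H, f) = -5/13 (S(H, f) = -455*1/1183 = -5/13)
1/(S(-1042, -2660) + 7829286) = 1/(-5/13 + 7829286) = 1/(101780713/13) = 13/101780713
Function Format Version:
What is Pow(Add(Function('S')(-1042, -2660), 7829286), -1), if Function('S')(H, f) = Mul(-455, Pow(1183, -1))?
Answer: Rational(13, 101780713) ≈ 1.2773e-7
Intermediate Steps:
Function('S')(H, f) = Rational(-5, 13) (Function('S')(H, f) = Mul(-455, Rational(1, 1183)) = Rational(-5, 13))
Pow(Add(Function('S')(-1042, -2660), 7829286), -1) = Pow(Add(Rational(-5, 13), 7829286), -1) = Pow(Rational(101780713, 13), -1) = Rational(13, 101780713)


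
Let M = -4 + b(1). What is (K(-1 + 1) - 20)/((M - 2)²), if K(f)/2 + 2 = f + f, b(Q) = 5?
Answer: -24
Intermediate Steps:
M = 1 (M = -4 + 5 = 1)
K(f) = -4 + 4*f (K(f) = -4 + 2*(f + f) = -4 + 2*(2*f) = -4 + 4*f)
(K(-1 + 1) - 20)/((M - 2)²) = ((-4 + 4*(-1 + 1)) - 20)/((1 - 2)²) = ((-4 + 4*0) - 20)/((-1)²) = ((-4 + 0) - 20)/1 = (-4 - 20)*1 = -24*1 = -24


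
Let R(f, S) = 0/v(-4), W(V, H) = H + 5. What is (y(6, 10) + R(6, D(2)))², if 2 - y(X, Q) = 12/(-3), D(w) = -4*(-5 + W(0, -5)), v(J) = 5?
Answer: 36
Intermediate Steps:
W(V, H) = 5 + H
D(w) = 20 (D(w) = -4*(-5 + (5 - 5)) = -4*(-5 + 0) = -4*(-5) = 20)
y(X, Q) = 6 (y(X, Q) = 2 - 12/(-3) = 2 - 12*(-1)/3 = 2 - 1*(-4) = 2 + 4 = 6)
R(f, S) = 0 (R(f, S) = 0/5 = 0*(⅕) = 0)
(y(6, 10) + R(6, D(2)))² = (6 + 0)² = 6² = 36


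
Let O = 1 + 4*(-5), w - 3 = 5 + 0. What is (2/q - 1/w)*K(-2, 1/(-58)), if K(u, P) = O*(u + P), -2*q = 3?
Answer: -25935/464 ≈ -55.894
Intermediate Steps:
q = -3/2 (q = -½*3 = -3/2 ≈ -1.5000)
w = 8 (w = 3 + (5 + 0) = 3 + 5 = 8)
O = -19 (O = 1 - 20 = -19)
K(u, P) = -19*P - 19*u (K(u, P) = -19*(u + P) = -19*(P + u) = -19*P - 19*u)
(2/q - 1/w)*K(-2, 1/(-58)) = (2/(-3/2) - 1/8)*(-19/(-58) - 19*(-2)) = (2*(-⅔) - 1*⅛)*(-19*(-1/58) + 38) = (-4/3 - ⅛)*(19/58 + 38) = -35/24*2223/58 = -25935/464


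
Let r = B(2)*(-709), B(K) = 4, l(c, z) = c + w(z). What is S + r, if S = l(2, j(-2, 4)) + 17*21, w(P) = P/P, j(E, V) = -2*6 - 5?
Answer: -2476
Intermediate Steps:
j(E, V) = -17 (j(E, V) = -12 - 5 = -17)
w(P) = 1
l(c, z) = 1 + c (l(c, z) = c + 1 = 1 + c)
r = -2836 (r = 4*(-709) = -2836)
S = 360 (S = (1 + 2) + 17*21 = 3 + 357 = 360)
S + r = 360 - 2836 = -2476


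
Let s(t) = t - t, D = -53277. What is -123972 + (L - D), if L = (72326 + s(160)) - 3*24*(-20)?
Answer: 3071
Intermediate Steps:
s(t) = 0
L = 73766 (L = (72326 + 0) - 3*24*(-20) = 72326 - 72*(-20) = 72326 + 1440 = 73766)
-123972 + (L - D) = -123972 + (73766 - 1*(-53277)) = -123972 + (73766 + 53277) = -123972 + 127043 = 3071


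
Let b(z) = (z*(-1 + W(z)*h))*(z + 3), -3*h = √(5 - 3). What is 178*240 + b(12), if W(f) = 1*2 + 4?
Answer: 42540 - 360*√2 ≈ 42031.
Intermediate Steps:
h = -√2/3 (h = -√(5 - 3)/3 = -√2/3 ≈ -0.47140)
W(f) = 6 (W(f) = 2 + 4 = 6)
b(z) = z*(-1 - 2*√2)*(3 + z) (b(z) = (z*(-1 + 6*(-√2/3)))*(z + 3) = (z*(-1 - 2*√2))*(3 + z) = z*(-1 - 2*√2)*(3 + z))
178*240 + b(12) = 178*240 + 12*(-3 - 1*12 - 6*√2 - 2*12*√2) = 42720 + 12*(-3 - 12 - 6*√2 - 24*√2) = 42720 + 12*(-15 - 30*√2) = 42720 + (-180 - 360*√2) = 42540 - 360*√2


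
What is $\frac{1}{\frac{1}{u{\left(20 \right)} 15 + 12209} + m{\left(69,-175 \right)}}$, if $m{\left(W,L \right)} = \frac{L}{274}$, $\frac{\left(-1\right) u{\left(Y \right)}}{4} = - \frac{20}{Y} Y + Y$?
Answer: $- \frac{3345266}{2136301} \approx -1.5659$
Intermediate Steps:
$u{\left(Y \right)} = 80 - 4 Y$ ($u{\left(Y \right)} = - 4 \left(- \frac{20}{Y} Y + Y\right) = - 4 \left(-20 + Y\right) = 80 - 4 Y$)
$m{\left(W,L \right)} = \frac{L}{274}$ ($m{\left(W,L \right)} = L \frac{1}{274} = \frac{L}{274}$)
$\frac{1}{\frac{1}{u{\left(20 \right)} 15 + 12209} + m{\left(69,-175 \right)}} = \frac{1}{\frac{1}{\left(80 - 80\right) 15 + 12209} + \frac{1}{274} \left(-175\right)} = \frac{1}{\frac{1}{\left(80 - 80\right) 15 + 12209} - \frac{175}{274}} = \frac{1}{\frac{1}{0 \cdot 15 + 12209} - \frac{175}{274}} = \frac{1}{\frac{1}{0 + 12209} - \frac{175}{274}} = \frac{1}{\frac{1}{12209} - \frac{175}{274}} = \frac{1}{- \frac{2136301}{3345266}} = - \frac{3345266}{2136301}$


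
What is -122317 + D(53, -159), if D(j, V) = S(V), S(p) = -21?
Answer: -122338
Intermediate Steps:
D(j, V) = -21
-122317 + D(53, -159) = -122317 - 21 = -122338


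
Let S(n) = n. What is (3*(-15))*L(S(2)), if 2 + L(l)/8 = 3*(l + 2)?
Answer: -3600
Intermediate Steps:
L(l) = 32 + 24*l (L(l) = -16 + 8*(3*(l + 2)) = -16 + 8*(3*(2 + l)) = -16 + 8*(6 + 3*l) = -16 + (48 + 24*l) = 32 + 24*l)
(3*(-15))*L(S(2)) = (3*(-15))*(32 + 24*2) = -45*(32 + 48) = -45*80 = -3600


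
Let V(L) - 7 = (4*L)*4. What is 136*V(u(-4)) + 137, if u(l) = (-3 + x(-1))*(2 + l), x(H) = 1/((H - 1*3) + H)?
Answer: 75077/5 ≈ 15015.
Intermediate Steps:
x(H) = 1/(-3 + 2*H) (x(H) = 1/((H - 3) + H) = 1/((-3 + H) + H) = 1/(-3 + 2*H))
u(l) = -32/5 - 16*l/5 (u(l) = (-3 + 1/(-3 + 2*(-1)))*(2 + l) = (-3 + 1/(-3 - 2))*(2 + l) = (-3 + 1/(-5))*(2 + l) = (-3 - 1/5)*(2 + l) = -16*(2 + l)/5 = -32/5 - 16*l/5)
V(L) = 7 + 16*L (V(L) = 7 + (4*L)*4 = 7 + 16*L)
136*V(u(-4)) + 137 = 136*(7 + 16*(-32/5 - 16/5*(-4))) + 137 = 136*(7 + 16*(-32/5 + 64/5)) + 137 = 136*(7 + 16*(32/5)) + 137 = 136*(7 + 512/5) + 137 = 136*(547/5) + 137 = 74392/5 + 137 = 75077/5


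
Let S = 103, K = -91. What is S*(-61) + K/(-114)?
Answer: -716171/114 ≈ -6282.2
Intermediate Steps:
S*(-61) + K/(-114) = 103*(-61) - 91/(-114) = -6283 - 91*(-1/114) = -6283 + 91/114 = -716171/114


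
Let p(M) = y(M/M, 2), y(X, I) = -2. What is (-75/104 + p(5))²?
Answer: 80089/10816 ≈ 7.4047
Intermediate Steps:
p(M) = -2
(-75/104 + p(5))² = (-75/104 - 2)² = (-283/104)² = 80089/10816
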